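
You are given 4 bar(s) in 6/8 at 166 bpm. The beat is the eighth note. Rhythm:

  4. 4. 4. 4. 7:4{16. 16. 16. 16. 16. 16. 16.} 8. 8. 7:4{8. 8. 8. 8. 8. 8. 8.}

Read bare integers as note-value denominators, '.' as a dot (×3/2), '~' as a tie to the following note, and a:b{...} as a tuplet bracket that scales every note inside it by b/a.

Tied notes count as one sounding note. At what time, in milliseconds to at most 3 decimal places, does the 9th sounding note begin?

note 9 onset = 96/7b = 4956.971ms

1. 0.0ms @ 0 + 1084.337ms (3)
2. 1084.337ms @ 3 + 1084.337ms (3)
3. 2168.675ms @ 6 + 1084.337ms (3)
4. 3253.012ms @ 9 + 1084.337ms (3)
5. 4337.349ms @ 12 + 154.905ms (3/7)
6. 4492.255ms @ 87/7 + 154.905ms (3/7)
7. 4647.16ms @ 90/7 + 154.905ms (3/7)
8. 4802.065ms @ 93/7 + 154.905ms (3/7)
9. 4956.971ms @ 96/7 + 154.905ms (3/7)
10. 5111.876ms @ 99/7 + 154.905ms (3/7)
11. 5266.781ms @ 102/7 + 154.905ms (3/7)
12. 5421.687ms @ 15 + 542.169ms (3/2)
13. 5963.855ms @ 33/2 + 542.169ms (3/2)
14. 6506.024ms @ 18 + 309.811ms (6/7)
15. 6815.835ms @ 132/7 + 309.811ms (6/7)
16. 7125.645ms @ 138/7 + 309.811ms (6/7)
17. 7435.456ms @ 144/7 + 309.811ms (6/7)
18. 7745.267ms @ 150/7 + 309.811ms (6/7)
19. 8055.077ms @ 156/7 + 309.811ms (6/7)
20. 8364.888ms @ 162/7 + 309.811ms (6/7)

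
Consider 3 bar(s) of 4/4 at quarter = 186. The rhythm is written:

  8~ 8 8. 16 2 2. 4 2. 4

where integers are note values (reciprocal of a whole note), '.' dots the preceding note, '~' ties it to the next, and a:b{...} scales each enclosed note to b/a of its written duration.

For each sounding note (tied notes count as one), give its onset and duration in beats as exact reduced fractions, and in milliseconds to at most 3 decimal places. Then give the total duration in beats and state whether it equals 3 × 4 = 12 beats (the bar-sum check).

1) 0.0ms=0b +322.581ms=1b
2) 322.581ms=1b +241.935ms=3/4b
3) 564.516ms=7/4b +80.645ms=1/4b
4) 645.161ms=2b +645.161ms=2b
5) 1290.323ms=4b +967.742ms=3b
6) 2258.065ms=7b +322.581ms=1b
7) 2580.645ms=8b +967.742ms=3b
8) 3548.387ms=11b +322.581ms=1b
Σ=12b of 12 (186bpm 4/4) — PASS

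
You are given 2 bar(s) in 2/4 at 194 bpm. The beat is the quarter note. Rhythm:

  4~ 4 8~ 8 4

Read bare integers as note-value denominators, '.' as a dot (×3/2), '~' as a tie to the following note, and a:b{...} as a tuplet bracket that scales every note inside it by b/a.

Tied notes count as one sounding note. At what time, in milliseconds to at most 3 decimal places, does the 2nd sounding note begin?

1. 0.0ms @ 0 + 618.557ms (2)
2. 618.557ms @ 2 + 309.278ms (1)
3. 927.835ms @ 3 + 309.278ms (1)

note 2 onset = 2b = 618.557ms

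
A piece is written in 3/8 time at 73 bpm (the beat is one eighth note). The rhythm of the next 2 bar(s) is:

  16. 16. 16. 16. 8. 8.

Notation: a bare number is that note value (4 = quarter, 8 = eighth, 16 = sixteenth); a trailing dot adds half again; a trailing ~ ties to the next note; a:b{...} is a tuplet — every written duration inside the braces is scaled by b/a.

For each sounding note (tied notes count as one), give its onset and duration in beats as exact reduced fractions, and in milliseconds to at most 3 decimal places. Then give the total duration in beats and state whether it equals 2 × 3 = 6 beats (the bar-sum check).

1) 0.0ms=0b +616.438ms=3/4b
2) 616.438ms=3/4b +616.438ms=3/4b
3) 1232.877ms=3/2b +616.438ms=3/4b
4) 1849.315ms=9/4b +616.438ms=3/4b
5) 2465.753ms=3b +1232.877ms=3/2b
6) 3698.63ms=9/2b +1232.877ms=3/2b
Σ=6b of 6 (73bpm 3/8) — PASS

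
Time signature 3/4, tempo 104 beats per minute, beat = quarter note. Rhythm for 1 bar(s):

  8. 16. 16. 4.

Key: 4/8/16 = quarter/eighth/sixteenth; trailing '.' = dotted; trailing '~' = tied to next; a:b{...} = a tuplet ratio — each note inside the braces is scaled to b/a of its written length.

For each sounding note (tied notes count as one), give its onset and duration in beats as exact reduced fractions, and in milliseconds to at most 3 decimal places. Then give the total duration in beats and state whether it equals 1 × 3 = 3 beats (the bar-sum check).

1) 0.0ms=0b +432.692ms=3/4b
2) 432.692ms=3/4b +216.346ms=3/8b
3) 649.038ms=9/8b +216.346ms=3/8b
4) 865.385ms=3/2b +865.385ms=3/2b
Σ=3b of 3 (104bpm 3/4) — PASS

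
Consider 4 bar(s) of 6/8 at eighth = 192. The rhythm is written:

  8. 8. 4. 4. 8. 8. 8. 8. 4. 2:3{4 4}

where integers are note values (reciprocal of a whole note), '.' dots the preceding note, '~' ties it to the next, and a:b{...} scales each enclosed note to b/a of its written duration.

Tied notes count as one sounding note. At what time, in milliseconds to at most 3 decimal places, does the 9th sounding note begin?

note 9 onset = 15b = 4687.5ms

1. 0.0ms @ 0 + 468.75ms (3/2)
2. 468.75ms @ 3/2 + 468.75ms (3/2)
3. 937.5ms @ 3 + 937.5ms (3)
4. 1875.0ms @ 6 + 937.5ms (3)
5. 2812.5ms @ 9 + 468.75ms (3/2)
6. 3281.25ms @ 21/2 + 468.75ms (3/2)
7. 3750.0ms @ 12 + 468.75ms (3/2)
8. 4218.75ms @ 27/2 + 468.75ms (3/2)
9. 4687.5ms @ 15 + 937.5ms (3)
10. 5625.0ms @ 18 + 937.5ms (3)
11. 6562.5ms @ 21 + 937.5ms (3)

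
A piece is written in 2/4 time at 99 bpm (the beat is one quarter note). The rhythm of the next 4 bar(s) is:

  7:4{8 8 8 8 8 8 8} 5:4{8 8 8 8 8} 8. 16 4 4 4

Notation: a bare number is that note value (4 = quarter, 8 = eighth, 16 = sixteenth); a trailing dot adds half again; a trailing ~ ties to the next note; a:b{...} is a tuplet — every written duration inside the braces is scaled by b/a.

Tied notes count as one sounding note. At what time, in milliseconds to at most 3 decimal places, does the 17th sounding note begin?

note 17 onset = 7b = 4242.424ms

1. 0.0ms @ 0 + 173.16ms (2/7)
2. 173.16ms @ 2/7 + 173.16ms (2/7)
3. 346.32ms @ 4/7 + 173.16ms (2/7)
4. 519.481ms @ 6/7 + 173.16ms (2/7)
5. 692.641ms @ 8/7 + 173.16ms (2/7)
6. 865.801ms @ 10/7 + 173.16ms (2/7)
7. 1038.961ms @ 12/7 + 173.16ms (2/7)
8. 1212.121ms @ 2 + 242.424ms (2/5)
9. 1454.545ms @ 12/5 + 242.424ms (2/5)
10. 1696.97ms @ 14/5 + 242.424ms (2/5)
11. 1939.394ms @ 16/5 + 242.424ms (2/5)
12. 2181.818ms @ 18/5 + 242.424ms (2/5)
13. 2424.242ms @ 4 + 454.545ms (3/4)
14. 2878.788ms @ 19/4 + 151.515ms (1/4)
15. 3030.303ms @ 5 + 606.061ms (1)
16. 3636.364ms @ 6 + 606.061ms (1)
17. 4242.424ms @ 7 + 606.061ms (1)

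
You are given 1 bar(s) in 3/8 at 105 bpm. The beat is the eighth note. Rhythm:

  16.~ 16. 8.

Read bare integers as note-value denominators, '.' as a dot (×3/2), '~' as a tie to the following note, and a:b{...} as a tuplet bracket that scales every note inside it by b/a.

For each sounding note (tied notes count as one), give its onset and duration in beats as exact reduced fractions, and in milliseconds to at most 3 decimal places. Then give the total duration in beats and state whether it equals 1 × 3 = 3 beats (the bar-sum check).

1) 0.0ms=0b +857.143ms=3/2b
2) 857.143ms=3/2b +857.143ms=3/2b
Σ=3b of 3 (105bpm 3/8) — PASS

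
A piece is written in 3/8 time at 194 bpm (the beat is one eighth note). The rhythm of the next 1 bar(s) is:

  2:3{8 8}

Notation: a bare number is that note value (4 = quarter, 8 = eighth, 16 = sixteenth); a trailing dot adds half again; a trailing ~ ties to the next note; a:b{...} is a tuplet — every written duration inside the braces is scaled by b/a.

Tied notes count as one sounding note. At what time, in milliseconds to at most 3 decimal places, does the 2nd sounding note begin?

1. 0.0ms @ 0 + 463.918ms (3/2)
2. 463.918ms @ 3/2 + 463.918ms (3/2)

note 2 onset = 3/2b = 463.918ms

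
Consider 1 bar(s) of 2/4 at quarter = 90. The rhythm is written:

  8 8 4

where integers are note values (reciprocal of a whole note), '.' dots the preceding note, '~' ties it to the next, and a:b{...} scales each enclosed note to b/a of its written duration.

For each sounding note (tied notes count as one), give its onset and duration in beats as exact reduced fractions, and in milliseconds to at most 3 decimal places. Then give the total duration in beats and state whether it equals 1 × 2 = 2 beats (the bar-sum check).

1) 0.0ms=0b +333.333ms=1/2b
2) 333.333ms=1/2b +333.333ms=1/2b
3) 666.667ms=1b +666.667ms=1b
Σ=2b of 2 (90bpm 2/4) — PASS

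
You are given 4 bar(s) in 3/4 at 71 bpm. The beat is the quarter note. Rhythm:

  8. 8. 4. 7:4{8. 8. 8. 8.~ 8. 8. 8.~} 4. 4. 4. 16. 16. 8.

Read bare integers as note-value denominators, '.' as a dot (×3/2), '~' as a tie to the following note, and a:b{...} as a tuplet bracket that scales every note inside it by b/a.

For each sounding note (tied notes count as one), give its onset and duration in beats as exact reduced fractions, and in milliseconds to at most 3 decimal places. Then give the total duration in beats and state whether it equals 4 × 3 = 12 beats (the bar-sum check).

1) 0.0ms=0b +633.803ms=3/4b
2) 633.803ms=3/4b +633.803ms=3/4b
3) 1267.606ms=3/2b +1267.606ms=3/2b
4) 2535.211ms=3b +362.173ms=3/7b
5) 2897.384ms=24/7b +362.173ms=3/7b
6) 3259.557ms=27/7b +362.173ms=3/7b
7) 3621.73ms=30/7b +724.346ms=6/7b
8) 4346.076ms=36/7b +362.173ms=3/7b
9) 4708.249ms=39/7b +1629.779ms=27/14b
10) 6338.028ms=15/2b +1267.606ms=3/2b
11) 7605.634ms=9b +1267.606ms=3/2b
12) 8873.239ms=21/2b +316.901ms=3/8b
13) 9190.141ms=87/8b +316.901ms=3/8b
14) 9507.042ms=45/4b +633.803ms=3/4b
Σ=12b of 12 (71bpm 3/4) — PASS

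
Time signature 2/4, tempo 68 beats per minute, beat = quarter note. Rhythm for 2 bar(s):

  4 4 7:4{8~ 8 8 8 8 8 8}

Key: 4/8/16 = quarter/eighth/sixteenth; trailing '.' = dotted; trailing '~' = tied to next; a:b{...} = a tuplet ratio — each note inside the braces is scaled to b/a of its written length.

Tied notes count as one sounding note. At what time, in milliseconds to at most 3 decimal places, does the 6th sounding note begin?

1. 0.0ms @ 0 + 882.353ms (1)
2. 882.353ms @ 1 + 882.353ms (1)
3. 1764.706ms @ 2 + 504.202ms (4/7)
4. 2268.908ms @ 18/7 + 252.101ms (2/7)
5. 2521.008ms @ 20/7 + 252.101ms (2/7)
6. 2773.109ms @ 22/7 + 252.101ms (2/7)
7. 3025.21ms @ 24/7 + 252.101ms (2/7)
8. 3277.311ms @ 26/7 + 252.101ms (2/7)

note 6 onset = 22/7b = 2773.109ms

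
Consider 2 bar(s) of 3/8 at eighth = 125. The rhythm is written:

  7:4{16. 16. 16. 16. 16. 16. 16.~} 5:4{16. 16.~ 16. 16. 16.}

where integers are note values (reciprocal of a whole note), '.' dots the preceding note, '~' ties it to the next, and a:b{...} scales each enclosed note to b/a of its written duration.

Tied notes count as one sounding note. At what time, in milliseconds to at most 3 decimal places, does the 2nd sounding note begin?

note 2 onset = 3/7b = 205.714ms

1. 0.0ms @ 0 + 205.714ms (3/7)
2. 205.714ms @ 3/7 + 205.714ms (3/7)
3. 411.429ms @ 6/7 + 205.714ms (3/7)
4. 617.143ms @ 9/7 + 205.714ms (3/7)
5. 822.857ms @ 12/7 + 205.714ms (3/7)
6. 1028.571ms @ 15/7 + 205.714ms (3/7)
7. 1234.286ms @ 18/7 + 493.714ms (36/35)
8. 1728.0ms @ 18/5 + 576.0ms (6/5)
9. 2304.0ms @ 24/5 + 288.0ms (3/5)
10. 2592.0ms @ 27/5 + 288.0ms (3/5)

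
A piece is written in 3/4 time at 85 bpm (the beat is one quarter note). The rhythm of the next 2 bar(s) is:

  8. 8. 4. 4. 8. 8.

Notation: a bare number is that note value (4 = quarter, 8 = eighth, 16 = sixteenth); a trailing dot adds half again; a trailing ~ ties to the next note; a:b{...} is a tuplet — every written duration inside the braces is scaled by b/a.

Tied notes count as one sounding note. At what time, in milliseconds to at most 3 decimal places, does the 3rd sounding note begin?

note 3 onset = 3/2b = 1058.824ms

1. 0.0ms @ 0 + 529.412ms (3/4)
2. 529.412ms @ 3/4 + 529.412ms (3/4)
3. 1058.824ms @ 3/2 + 1058.824ms (3/2)
4. 2117.647ms @ 3 + 1058.824ms (3/2)
5. 3176.471ms @ 9/2 + 529.412ms (3/4)
6. 3705.882ms @ 21/4 + 529.412ms (3/4)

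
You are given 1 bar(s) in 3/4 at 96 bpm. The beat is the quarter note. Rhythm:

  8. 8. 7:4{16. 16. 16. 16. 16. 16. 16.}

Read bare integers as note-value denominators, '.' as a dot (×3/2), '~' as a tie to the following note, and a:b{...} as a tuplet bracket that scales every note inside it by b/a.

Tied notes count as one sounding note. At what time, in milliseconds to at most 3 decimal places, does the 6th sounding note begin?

note 6 onset = 15/7b = 1339.286ms

1. 0.0ms @ 0 + 468.75ms (3/4)
2. 468.75ms @ 3/4 + 468.75ms (3/4)
3. 937.5ms @ 3/2 + 133.929ms (3/14)
4. 1071.429ms @ 12/7 + 133.929ms (3/14)
5. 1205.357ms @ 27/14 + 133.929ms (3/14)
6. 1339.286ms @ 15/7 + 133.929ms (3/14)
7. 1473.214ms @ 33/14 + 133.929ms (3/14)
8. 1607.143ms @ 18/7 + 133.929ms (3/14)
9. 1741.071ms @ 39/14 + 133.929ms (3/14)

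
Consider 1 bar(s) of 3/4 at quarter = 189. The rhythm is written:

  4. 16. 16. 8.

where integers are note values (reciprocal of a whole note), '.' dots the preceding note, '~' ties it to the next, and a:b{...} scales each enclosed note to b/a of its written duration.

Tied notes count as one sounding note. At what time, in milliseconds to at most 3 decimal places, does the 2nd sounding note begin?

note 2 onset = 3/2b = 476.19ms

1. 0.0ms @ 0 + 476.19ms (3/2)
2. 476.19ms @ 3/2 + 119.048ms (3/8)
3. 595.238ms @ 15/8 + 119.048ms (3/8)
4. 714.286ms @ 9/4 + 238.095ms (3/4)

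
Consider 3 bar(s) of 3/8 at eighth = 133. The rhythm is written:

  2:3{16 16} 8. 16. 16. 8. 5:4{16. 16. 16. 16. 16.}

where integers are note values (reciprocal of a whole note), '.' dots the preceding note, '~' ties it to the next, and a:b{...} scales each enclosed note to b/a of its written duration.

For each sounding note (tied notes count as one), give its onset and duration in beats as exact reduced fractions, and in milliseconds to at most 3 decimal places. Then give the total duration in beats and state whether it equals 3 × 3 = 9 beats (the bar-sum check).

1) 0.0ms=0b +338.346ms=3/4b
2) 338.346ms=3/4b +338.346ms=3/4b
3) 676.692ms=3/2b +676.692ms=3/2b
4) 1353.383ms=3b +338.346ms=3/4b
5) 1691.729ms=15/4b +338.346ms=3/4b
6) 2030.075ms=9/2b +676.692ms=3/2b
7) 2706.767ms=6b +270.677ms=3/5b
8) 2977.444ms=33/5b +270.677ms=3/5b
9) 3248.12ms=36/5b +270.677ms=3/5b
10) 3518.797ms=39/5b +270.677ms=3/5b
11) 3789.474ms=42/5b +270.677ms=3/5b
Σ=9b of 9 (133bpm 3/8) — PASS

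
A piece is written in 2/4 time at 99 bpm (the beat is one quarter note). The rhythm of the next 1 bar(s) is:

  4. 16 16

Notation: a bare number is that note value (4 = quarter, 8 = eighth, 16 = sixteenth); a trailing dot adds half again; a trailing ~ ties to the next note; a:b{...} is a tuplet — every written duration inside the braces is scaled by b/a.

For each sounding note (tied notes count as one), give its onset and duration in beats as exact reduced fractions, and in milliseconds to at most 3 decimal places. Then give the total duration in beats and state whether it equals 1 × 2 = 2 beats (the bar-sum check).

1) 0.0ms=0b +909.091ms=3/2b
2) 909.091ms=3/2b +151.515ms=1/4b
3) 1060.606ms=7/4b +151.515ms=1/4b
Σ=2b of 2 (99bpm 2/4) — PASS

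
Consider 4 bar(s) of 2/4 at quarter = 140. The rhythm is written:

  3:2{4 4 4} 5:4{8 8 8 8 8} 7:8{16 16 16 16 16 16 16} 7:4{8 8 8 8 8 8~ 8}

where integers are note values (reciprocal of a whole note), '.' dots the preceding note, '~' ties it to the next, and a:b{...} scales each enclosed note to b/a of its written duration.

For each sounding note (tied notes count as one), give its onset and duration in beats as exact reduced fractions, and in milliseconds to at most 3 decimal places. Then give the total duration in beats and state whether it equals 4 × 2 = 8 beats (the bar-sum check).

1) 0.0ms=0b +285.714ms=2/3b
2) 285.714ms=2/3b +285.714ms=2/3b
3) 571.429ms=4/3b +285.714ms=2/3b
4) 857.143ms=2b +171.429ms=2/5b
5) 1028.571ms=12/5b +171.429ms=2/5b
6) 1200.0ms=14/5b +171.429ms=2/5b
7) 1371.429ms=16/5b +171.429ms=2/5b
8) 1542.857ms=18/5b +171.429ms=2/5b
9) 1714.286ms=4b +122.449ms=2/7b
10) 1836.735ms=30/7b +122.449ms=2/7b
11) 1959.184ms=32/7b +122.449ms=2/7b
12) 2081.633ms=34/7b +122.449ms=2/7b
13) 2204.082ms=36/7b +122.449ms=2/7b
14) 2326.531ms=38/7b +122.449ms=2/7b
15) 2448.98ms=40/7b +122.449ms=2/7b
16) 2571.429ms=6b +122.449ms=2/7b
17) 2693.878ms=44/7b +122.449ms=2/7b
18) 2816.327ms=46/7b +122.449ms=2/7b
19) 2938.776ms=48/7b +122.449ms=2/7b
20) 3061.224ms=50/7b +122.449ms=2/7b
21) 3183.673ms=52/7b +244.898ms=4/7b
Σ=8b of 8 (140bpm 2/4) — PASS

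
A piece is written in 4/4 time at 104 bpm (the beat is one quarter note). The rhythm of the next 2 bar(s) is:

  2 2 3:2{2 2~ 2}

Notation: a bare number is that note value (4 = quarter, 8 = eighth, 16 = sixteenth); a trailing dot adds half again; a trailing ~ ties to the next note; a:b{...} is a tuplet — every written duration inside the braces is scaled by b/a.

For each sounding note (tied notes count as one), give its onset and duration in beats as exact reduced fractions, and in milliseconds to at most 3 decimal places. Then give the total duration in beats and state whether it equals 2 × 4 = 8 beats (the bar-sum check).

1) 0.0ms=0b +1153.846ms=2b
2) 1153.846ms=2b +1153.846ms=2b
3) 2307.692ms=4b +769.231ms=4/3b
4) 3076.923ms=16/3b +1538.462ms=8/3b
Σ=8b of 8 (104bpm 4/4) — PASS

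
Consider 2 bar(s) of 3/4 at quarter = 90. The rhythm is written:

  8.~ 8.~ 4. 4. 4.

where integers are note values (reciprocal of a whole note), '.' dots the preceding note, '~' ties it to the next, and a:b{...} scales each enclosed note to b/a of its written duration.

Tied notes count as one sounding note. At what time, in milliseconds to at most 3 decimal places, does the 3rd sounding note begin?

1. 0.0ms @ 0 + 2000.0ms (3)
2. 2000.0ms @ 3 + 1000.0ms (3/2)
3. 3000.0ms @ 9/2 + 1000.0ms (3/2)

note 3 onset = 9/2b = 3000.0ms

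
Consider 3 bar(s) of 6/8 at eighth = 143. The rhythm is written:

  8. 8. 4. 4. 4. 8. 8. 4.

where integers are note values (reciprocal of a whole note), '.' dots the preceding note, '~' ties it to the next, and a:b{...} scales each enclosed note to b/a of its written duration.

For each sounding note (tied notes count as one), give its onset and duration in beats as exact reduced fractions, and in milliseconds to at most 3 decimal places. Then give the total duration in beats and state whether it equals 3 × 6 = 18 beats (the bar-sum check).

1) 0.0ms=0b +629.371ms=3/2b
2) 629.371ms=3/2b +629.371ms=3/2b
3) 1258.741ms=3b +1258.741ms=3b
4) 2517.483ms=6b +1258.741ms=3b
5) 3776.224ms=9b +1258.741ms=3b
6) 5034.965ms=12b +629.371ms=3/2b
7) 5664.336ms=27/2b +629.371ms=3/2b
8) 6293.706ms=15b +1258.741ms=3b
Σ=18b of 18 (143bpm 6/8) — PASS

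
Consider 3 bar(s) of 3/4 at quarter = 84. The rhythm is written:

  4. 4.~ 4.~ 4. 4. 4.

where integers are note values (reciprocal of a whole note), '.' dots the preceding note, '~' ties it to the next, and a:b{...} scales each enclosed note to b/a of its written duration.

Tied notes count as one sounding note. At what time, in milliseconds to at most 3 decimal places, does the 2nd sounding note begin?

1. 0.0ms @ 0 + 1071.429ms (3/2)
2. 1071.429ms @ 3/2 + 3214.286ms (9/2)
3. 4285.714ms @ 6 + 1071.429ms (3/2)
4. 5357.143ms @ 15/2 + 1071.429ms (3/2)

note 2 onset = 3/2b = 1071.429ms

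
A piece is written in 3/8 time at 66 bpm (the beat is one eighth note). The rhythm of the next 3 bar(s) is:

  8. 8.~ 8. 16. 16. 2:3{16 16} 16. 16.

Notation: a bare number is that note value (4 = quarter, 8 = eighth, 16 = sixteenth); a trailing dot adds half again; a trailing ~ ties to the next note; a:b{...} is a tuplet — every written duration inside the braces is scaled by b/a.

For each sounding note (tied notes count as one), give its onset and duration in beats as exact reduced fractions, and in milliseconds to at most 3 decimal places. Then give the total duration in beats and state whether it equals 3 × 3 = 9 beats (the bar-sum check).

1) 0.0ms=0b +1363.636ms=3/2b
2) 1363.636ms=3/2b +2727.273ms=3b
3) 4090.909ms=9/2b +681.818ms=3/4b
4) 4772.727ms=21/4b +681.818ms=3/4b
5) 5454.545ms=6b +681.818ms=3/4b
6) 6136.364ms=27/4b +681.818ms=3/4b
7) 6818.182ms=15/2b +681.818ms=3/4b
8) 7500.0ms=33/4b +681.818ms=3/4b
Σ=9b of 9 (66bpm 3/8) — PASS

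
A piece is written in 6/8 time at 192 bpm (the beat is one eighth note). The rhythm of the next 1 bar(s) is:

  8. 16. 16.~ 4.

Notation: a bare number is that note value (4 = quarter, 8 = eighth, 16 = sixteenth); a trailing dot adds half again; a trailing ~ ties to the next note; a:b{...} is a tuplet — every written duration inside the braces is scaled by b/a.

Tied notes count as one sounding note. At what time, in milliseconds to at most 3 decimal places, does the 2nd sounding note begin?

note 2 onset = 3/2b = 468.75ms

1. 0.0ms @ 0 + 468.75ms (3/2)
2. 468.75ms @ 3/2 + 234.375ms (3/4)
3. 703.125ms @ 9/4 + 1171.875ms (15/4)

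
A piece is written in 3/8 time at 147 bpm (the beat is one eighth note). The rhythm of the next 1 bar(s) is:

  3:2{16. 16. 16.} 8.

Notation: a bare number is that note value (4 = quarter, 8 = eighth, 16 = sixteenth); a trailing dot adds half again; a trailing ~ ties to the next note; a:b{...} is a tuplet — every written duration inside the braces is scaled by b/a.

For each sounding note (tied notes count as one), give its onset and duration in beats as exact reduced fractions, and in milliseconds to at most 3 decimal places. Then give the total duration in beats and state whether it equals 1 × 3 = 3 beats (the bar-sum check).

1) 0.0ms=0b +204.082ms=1/2b
2) 204.082ms=1/2b +204.082ms=1/2b
3) 408.163ms=1b +204.082ms=1/2b
4) 612.245ms=3/2b +612.245ms=3/2b
Σ=3b of 3 (147bpm 3/8) — PASS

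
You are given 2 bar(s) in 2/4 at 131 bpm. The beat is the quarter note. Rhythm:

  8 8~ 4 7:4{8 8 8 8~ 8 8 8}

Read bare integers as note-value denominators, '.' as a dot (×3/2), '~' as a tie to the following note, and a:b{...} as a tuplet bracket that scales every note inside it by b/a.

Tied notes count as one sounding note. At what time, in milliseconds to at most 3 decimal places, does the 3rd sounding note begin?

note 3 onset = 2b = 916.031ms

1. 0.0ms @ 0 + 229.008ms (1/2)
2. 229.008ms @ 1/2 + 687.023ms (3/2)
3. 916.031ms @ 2 + 130.862ms (2/7)
4. 1046.892ms @ 16/7 + 130.862ms (2/7)
5. 1177.754ms @ 18/7 + 130.862ms (2/7)
6. 1308.615ms @ 20/7 + 261.723ms (4/7)
7. 1570.338ms @ 24/7 + 130.862ms (2/7)
8. 1701.2ms @ 26/7 + 130.862ms (2/7)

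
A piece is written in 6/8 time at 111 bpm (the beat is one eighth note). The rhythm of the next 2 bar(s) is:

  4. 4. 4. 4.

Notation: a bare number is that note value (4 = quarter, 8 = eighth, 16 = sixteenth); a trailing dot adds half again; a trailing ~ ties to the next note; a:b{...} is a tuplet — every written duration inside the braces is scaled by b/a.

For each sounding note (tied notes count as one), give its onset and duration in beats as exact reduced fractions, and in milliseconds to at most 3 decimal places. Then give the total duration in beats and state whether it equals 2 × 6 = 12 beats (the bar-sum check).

1) 0.0ms=0b +1621.622ms=3b
2) 1621.622ms=3b +1621.622ms=3b
3) 3243.243ms=6b +1621.622ms=3b
4) 4864.865ms=9b +1621.622ms=3b
Σ=12b of 12 (111bpm 6/8) — PASS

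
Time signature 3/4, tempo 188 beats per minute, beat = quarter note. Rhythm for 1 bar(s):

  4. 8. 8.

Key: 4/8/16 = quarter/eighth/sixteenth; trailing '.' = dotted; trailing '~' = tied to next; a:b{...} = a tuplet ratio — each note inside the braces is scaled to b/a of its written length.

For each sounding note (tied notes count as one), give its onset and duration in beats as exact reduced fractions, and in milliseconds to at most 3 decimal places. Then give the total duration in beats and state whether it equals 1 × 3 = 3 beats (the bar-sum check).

1) 0.0ms=0b +478.723ms=3/2b
2) 478.723ms=3/2b +239.362ms=3/4b
3) 718.085ms=9/4b +239.362ms=3/4b
Σ=3b of 3 (188bpm 3/4) — PASS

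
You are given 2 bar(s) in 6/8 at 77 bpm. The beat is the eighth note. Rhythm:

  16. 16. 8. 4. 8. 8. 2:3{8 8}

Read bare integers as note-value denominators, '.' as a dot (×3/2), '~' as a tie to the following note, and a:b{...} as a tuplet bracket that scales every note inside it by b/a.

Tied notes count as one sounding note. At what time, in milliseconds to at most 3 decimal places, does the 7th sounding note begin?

note 7 onset = 9b = 7012.987ms

1. 0.0ms @ 0 + 584.416ms (3/4)
2. 584.416ms @ 3/4 + 584.416ms (3/4)
3. 1168.831ms @ 3/2 + 1168.831ms (3/2)
4. 2337.662ms @ 3 + 2337.662ms (3)
5. 4675.325ms @ 6 + 1168.831ms (3/2)
6. 5844.156ms @ 15/2 + 1168.831ms (3/2)
7. 7012.987ms @ 9 + 1168.831ms (3/2)
8. 8181.818ms @ 21/2 + 1168.831ms (3/2)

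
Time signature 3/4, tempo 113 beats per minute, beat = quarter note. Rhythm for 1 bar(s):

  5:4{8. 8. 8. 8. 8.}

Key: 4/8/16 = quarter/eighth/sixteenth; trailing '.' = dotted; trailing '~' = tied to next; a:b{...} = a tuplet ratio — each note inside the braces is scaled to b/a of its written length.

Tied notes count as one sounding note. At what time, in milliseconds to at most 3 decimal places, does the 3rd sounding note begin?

note 3 onset = 6/5b = 637.168ms

1. 0.0ms @ 0 + 318.584ms (3/5)
2. 318.584ms @ 3/5 + 318.584ms (3/5)
3. 637.168ms @ 6/5 + 318.584ms (3/5)
4. 955.752ms @ 9/5 + 318.584ms (3/5)
5. 1274.336ms @ 12/5 + 318.584ms (3/5)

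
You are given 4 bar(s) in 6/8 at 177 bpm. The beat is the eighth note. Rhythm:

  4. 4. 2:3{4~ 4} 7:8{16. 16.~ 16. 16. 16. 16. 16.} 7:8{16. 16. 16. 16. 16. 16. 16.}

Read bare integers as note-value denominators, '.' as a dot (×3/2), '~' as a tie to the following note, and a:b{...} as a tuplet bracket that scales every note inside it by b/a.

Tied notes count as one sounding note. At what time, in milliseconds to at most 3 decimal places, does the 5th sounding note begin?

1. 0.0ms @ 0 + 1016.949ms (3)
2. 1016.949ms @ 3 + 1016.949ms (3)
3. 2033.898ms @ 6 + 2033.898ms (6)
4. 4067.797ms @ 12 + 290.557ms (6/7)
5. 4358.354ms @ 90/7 + 581.114ms (12/7)
6. 4939.467ms @ 102/7 + 290.557ms (6/7)
7. 5230.024ms @ 108/7 + 290.557ms (6/7)
8. 5520.581ms @ 114/7 + 290.557ms (6/7)
9. 5811.138ms @ 120/7 + 290.557ms (6/7)
10. 6101.695ms @ 18 + 290.557ms (6/7)
11. 6392.252ms @ 132/7 + 290.557ms (6/7)
12. 6682.809ms @ 138/7 + 290.557ms (6/7)
13. 6973.366ms @ 144/7 + 290.557ms (6/7)
14. 7263.923ms @ 150/7 + 290.557ms (6/7)
15. 7554.479ms @ 156/7 + 290.557ms (6/7)
16. 7845.036ms @ 162/7 + 290.557ms (6/7)

note 5 onset = 90/7b = 4358.354ms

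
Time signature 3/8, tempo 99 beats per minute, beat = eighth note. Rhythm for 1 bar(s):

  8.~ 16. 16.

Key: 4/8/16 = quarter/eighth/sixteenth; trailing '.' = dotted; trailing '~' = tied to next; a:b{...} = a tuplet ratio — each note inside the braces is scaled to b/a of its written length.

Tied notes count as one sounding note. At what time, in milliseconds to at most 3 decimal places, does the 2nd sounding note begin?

note 2 onset = 9/4b = 1363.636ms

1. 0.0ms @ 0 + 1363.636ms (9/4)
2. 1363.636ms @ 9/4 + 454.545ms (3/4)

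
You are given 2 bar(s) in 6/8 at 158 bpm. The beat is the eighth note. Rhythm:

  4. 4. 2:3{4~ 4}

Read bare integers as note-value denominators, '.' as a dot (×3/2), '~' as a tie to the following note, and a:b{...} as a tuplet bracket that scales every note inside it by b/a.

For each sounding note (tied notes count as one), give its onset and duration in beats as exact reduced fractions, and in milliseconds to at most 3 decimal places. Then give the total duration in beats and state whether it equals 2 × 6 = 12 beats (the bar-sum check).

1) 0.0ms=0b +1139.241ms=3b
2) 1139.241ms=3b +1139.241ms=3b
3) 2278.481ms=6b +2278.481ms=6b
Σ=12b of 12 (158bpm 6/8) — PASS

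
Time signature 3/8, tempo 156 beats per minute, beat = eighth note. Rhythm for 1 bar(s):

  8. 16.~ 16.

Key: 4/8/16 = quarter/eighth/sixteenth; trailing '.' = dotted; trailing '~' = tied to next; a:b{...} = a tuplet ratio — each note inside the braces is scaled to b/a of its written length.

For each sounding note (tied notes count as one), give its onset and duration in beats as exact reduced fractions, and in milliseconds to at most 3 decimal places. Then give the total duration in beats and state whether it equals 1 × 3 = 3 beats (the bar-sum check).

1) 0.0ms=0b +576.923ms=3/2b
2) 576.923ms=3/2b +576.923ms=3/2b
Σ=3b of 3 (156bpm 3/8) — PASS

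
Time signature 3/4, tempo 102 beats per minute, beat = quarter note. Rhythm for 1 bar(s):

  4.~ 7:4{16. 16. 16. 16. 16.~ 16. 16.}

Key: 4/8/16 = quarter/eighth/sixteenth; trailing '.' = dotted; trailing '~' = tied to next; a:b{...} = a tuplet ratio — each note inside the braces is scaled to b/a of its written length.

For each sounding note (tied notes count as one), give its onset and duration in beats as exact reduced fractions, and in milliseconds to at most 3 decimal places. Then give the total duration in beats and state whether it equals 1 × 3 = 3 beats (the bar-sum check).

1) 0.0ms=0b +1008.403ms=12/7b
2) 1008.403ms=12/7b +126.05ms=3/14b
3) 1134.454ms=27/14b +126.05ms=3/14b
4) 1260.504ms=15/7b +126.05ms=3/14b
5) 1386.555ms=33/14b +252.101ms=3/7b
6) 1638.655ms=39/14b +126.05ms=3/14b
Σ=3b of 3 (102bpm 3/4) — PASS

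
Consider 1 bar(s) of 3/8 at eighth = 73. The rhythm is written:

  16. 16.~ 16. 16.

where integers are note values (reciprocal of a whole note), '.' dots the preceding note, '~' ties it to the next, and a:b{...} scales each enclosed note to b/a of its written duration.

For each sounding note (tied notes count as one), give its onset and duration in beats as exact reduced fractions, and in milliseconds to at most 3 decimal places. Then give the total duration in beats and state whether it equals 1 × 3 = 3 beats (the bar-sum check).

1) 0.0ms=0b +616.438ms=3/4b
2) 616.438ms=3/4b +1232.877ms=3/2b
3) 1849.315ms=9/4b +616.438ms=3/4b
Σ=3b of 3 (73bpm 3/8) — PASS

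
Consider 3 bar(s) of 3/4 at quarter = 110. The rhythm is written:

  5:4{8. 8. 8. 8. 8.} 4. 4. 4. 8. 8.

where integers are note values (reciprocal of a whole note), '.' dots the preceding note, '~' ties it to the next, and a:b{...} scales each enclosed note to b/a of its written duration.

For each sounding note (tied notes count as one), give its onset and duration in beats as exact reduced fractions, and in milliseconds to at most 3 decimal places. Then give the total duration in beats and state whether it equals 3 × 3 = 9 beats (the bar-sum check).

1) 0.0ms=0b +327.273ms=3/5b
2) 327.273ms=3/5b +327.273ms=3/5b
3) 654.545ms=6/5b +327.273ms=3/5b
4) 981.818ms=9/5b +327.273ms=3/5b
5) 1309.091ms=12/5b +327.273ms=3/5b
6) 1636.364ms=3b +818.182ms=3/2b
7) 2454.545ms=9/2b +818.182ms=3/2b
8) 3272.727ms=6b +818.182ms=3/2b
9) 4090.909ms=15/2b +409.091ms=3/4b
10) 4500.0ms=33/4b +409.091ms=3/4b
Σ=9b of 9 (110bpm 3/4) — PASS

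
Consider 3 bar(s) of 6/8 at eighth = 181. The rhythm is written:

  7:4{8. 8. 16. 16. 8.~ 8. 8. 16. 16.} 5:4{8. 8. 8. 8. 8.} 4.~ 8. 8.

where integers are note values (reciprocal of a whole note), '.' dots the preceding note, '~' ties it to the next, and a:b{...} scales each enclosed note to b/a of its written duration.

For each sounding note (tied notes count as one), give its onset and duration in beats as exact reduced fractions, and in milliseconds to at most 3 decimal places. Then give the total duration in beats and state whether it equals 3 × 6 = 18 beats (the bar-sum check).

1) 0.0ms=0b +284.136ms=6/7b
2) 284.136ms=6/7b +284.136ms=6/7b
3) 568.272ms=12/7b +142.068ms=3/7b
4) 710.339ms=15/7b +142.068ms=3/7b
5) 852.407ms=18/7b +568.272ms=12/7b
6) 1420.679ms=30/7b +284.136ms=6/7b
7) 1704.815ms=36/7b +142.068ms=3/7b
8) 1846.882ms=39/7b +142.068ms=3/7b
9) 1988.95ms=6b +397.79ms=6/5b
10) 2386.74ms=36/5b +397.79ms=6/5b
11) 2784.53ms=42/5b +397.79ms=6/5b
12) 3182.32ms=48/5b +397.79ms=6/5b
13) 3580.11ms=54/5b +397.79ms=6/5b
14) 3977.901ms=12b +1491.713ms=9/2b
15) 5469.613ms=33/2b +497.238ms=3/2b
Σ=18b of 18 (181bpm 6/8) — PASS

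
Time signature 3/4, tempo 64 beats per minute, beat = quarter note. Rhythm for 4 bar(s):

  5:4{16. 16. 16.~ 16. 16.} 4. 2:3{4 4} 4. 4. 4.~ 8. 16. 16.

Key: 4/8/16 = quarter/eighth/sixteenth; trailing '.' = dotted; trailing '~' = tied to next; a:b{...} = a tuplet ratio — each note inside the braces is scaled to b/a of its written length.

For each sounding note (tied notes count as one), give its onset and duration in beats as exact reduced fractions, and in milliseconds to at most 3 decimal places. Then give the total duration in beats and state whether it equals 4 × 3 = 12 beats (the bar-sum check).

1) 0.0ms=0b +281.25ms=3/10b
2) 281.25ms=3/10b +281.25ms=3/10b
3) 562.5ms=3/5b +562.5ms=3/5b
4) 1125.0ms=6/5b +281.25ms=3/10b
5) 1406.25ms=3/2b +1406.25ms=3/2b
6) 2812.5ms=3b +1406.25ms=3/2b
7) 4218.75ms=9/2b +1406.25ms=3/2b
8) 5625.0ms=6b +1406.25ms=3/2b
9) 7031.25ms=15/2b +1406.25ms=3/2b
10) 8437.5ms=9b +2109.375ms=9/4b
11) 10546.875ms=45/4b +351.562ms=3/8b
12) 10898.438ms=93/8b +351.562ms=3/8b
Σ=12b of 12 (64bpm 3/4) — PASS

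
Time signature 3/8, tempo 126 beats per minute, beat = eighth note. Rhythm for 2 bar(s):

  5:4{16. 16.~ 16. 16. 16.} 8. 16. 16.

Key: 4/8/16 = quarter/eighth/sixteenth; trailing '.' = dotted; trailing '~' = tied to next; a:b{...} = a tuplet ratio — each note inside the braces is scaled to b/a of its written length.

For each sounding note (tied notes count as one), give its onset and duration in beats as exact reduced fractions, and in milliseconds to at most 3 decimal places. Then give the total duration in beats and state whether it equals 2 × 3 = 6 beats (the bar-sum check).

1) 0.0ms=0b +285.714ms=3/5b
2) 285.714ms=3/5b +571.429ms=6/5b
3) 857.143ms=9/5b +285.714ms=3/5b
4) 1142.857ms=12/5b +285.714ms=3/5b
5) 1428.571ms=3b +714.286ms=3/2b
6) 2142.857ms=9/2b +357.143ms=3/4b
7) 2500.0ms=21/4b +357.143ms=3/4b
Σ=6b of 6 (126bpm 3/8) — PASS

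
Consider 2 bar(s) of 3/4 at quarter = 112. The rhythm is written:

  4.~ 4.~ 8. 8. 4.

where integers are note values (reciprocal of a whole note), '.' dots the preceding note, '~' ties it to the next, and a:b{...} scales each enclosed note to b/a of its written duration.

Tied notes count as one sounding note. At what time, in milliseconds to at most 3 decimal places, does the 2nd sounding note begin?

note 2 onset = 15/4b = 2008.929ms

1. 0.0ms @ 0 + 2008.929ms (15/4)
2. 2008.929ms @ 15/4 + 401.786ms (3/4)
3. 2410.714ms @ 9/2 + 803.571ms (3/2)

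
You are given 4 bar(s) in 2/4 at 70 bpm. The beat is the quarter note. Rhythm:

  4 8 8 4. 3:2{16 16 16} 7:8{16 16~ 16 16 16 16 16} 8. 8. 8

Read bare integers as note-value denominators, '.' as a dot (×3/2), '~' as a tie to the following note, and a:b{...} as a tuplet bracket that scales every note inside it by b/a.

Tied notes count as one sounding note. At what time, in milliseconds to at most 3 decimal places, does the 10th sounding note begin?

note 10 onset = 34/7b = 4163.265ms

1. 0.0ms @ 0 + 857.143ms (1)
2. 857.143ms @ 1 + 428.571ms (1/2)
3. 1285.714ms @ 3/2 + 428.571ms (1/2)
4. 1714.286ms @ 2 + 1285.714ms (3/2)
5. 3000.0ms @ 7/2 + 142.857ms (1/6)
6. 3142.857ms @ 11/3 + 142.857ms (1/6)
7. 3285.714ms @ 23/6 + 142.857ms (1/6)
8. 3428.571ms @ 4 + 244.898ms (2/7)
9. 3673.469ms @ 30/7 + 489.796ms (4/7)
10. 4163.265ms @ 34/7 + 244.898ms (2/7)
11. 4408.163ms @ 36/7 + 244.898ms (2/7)
12. 4653.061ms @ 38/7 + 244.898ms (2/7)
13. 4897.959ms @ 40/7 + 244.898ms (2/7)
14. 5142.857ms @ 6 + 642.857ms (3/4)
15. 5785.714ms @ 27/4 + 642.857ms (3/4)
16. 6428.571ms @ 15/2 + 428.571ms (1/2)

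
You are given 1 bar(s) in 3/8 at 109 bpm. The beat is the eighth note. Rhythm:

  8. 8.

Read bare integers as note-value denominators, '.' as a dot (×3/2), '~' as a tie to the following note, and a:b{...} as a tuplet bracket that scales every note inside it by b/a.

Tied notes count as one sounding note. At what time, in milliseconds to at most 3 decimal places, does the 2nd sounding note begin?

1. 0.0ms @ 0 + 825.688ms (3/2)
2. 825.688ms @ 3/2 + 825.688ms (3/2)

note 2 onset = 3/2b = 825.688ms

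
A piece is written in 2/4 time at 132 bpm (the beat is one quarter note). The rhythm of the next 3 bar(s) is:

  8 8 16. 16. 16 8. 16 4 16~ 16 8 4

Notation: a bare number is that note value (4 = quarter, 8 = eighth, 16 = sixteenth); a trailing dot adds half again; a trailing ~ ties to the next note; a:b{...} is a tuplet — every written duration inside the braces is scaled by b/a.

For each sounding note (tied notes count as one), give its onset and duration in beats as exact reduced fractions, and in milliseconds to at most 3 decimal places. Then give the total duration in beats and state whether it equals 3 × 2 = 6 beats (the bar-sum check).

1) 0.0ms=0b +227.273ms=1/2b
2) 227.273ms=1/2b +227.273ms=1/2b
3) 454.545ms=1b +170.455ms=3/8b
4) 625.0ms=11/8b +170.455ms=3/8b
5) 795.455ms=7/4b +113.636ms=1/4b
6) 909.091ms=2b +340.909ms=3/4b
7) 1250.0ms=11/4b +113.636ms=1/4b
8) 1363.636ms=3b +454.545ms=1b
9) 1818.182ms=4b +227.273ms=1/2b
10) 2045.455ms=9/2b +227.273ms=1/2b
11) 2272.727ms=5b +454.545ms=1b
Σ=6b of 6 (132bpm 2/4) — PASS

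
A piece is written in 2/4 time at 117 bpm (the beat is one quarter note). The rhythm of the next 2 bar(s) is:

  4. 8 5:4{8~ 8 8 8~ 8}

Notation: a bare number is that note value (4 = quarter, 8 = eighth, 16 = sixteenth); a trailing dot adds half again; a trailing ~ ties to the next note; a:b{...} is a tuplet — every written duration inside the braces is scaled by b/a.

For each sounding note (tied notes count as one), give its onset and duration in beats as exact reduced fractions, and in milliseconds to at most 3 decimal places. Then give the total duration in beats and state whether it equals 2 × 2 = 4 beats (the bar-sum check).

1) 0.0ms=0b +769.231ms=3/2b
2) 769.231ms=3/2b +256.41ms=1/2b
3) 1025.641ms=2b +410.256ms=4/5b
4) 1435.897ms=14/5b +205.128ms=2/5b
5) 1641.026ms=16/5b +410.256ms=4/5b
Σ=4b of 4 (117bpm 2/4) — PASS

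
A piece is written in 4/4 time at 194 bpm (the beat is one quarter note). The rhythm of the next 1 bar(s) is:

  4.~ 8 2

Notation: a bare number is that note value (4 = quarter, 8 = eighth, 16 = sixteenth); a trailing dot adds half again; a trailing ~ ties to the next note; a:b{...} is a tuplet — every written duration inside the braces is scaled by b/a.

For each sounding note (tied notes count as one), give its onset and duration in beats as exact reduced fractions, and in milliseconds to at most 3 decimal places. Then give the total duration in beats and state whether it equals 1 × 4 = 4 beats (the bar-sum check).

1) 0.0ms=0b +618.557ms=2b
2) 618.557ms=2b +618.557ms=2b
Σ=4b of 4 (194bpm 4/4) — PASS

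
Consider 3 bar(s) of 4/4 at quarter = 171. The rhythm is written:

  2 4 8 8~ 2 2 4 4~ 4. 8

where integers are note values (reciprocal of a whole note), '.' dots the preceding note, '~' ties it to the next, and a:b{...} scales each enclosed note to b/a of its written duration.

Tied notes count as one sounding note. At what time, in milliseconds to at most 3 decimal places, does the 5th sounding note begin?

note 5 onset = 6b = 2105.263ms

1. 0.0ms @ 0 + 701.754ms (2)
2. 701.754ms @ 2 + 350.877ms (1)
3. 1052.632ms @ 3 + 175.439ms (1/2)
4. 1228.07ms @ 7/2 + 877.193ms (5/2)
5. 2105.263ms @ 6 + 701.754ms (2)
6. 2807.018ms @ 8 + 350.877ms (1)
7. 3157.895ms @ 9 + 877.193ms (5/2)
8. 4035.088ms @ 23/2 + 175.439ms (1/2)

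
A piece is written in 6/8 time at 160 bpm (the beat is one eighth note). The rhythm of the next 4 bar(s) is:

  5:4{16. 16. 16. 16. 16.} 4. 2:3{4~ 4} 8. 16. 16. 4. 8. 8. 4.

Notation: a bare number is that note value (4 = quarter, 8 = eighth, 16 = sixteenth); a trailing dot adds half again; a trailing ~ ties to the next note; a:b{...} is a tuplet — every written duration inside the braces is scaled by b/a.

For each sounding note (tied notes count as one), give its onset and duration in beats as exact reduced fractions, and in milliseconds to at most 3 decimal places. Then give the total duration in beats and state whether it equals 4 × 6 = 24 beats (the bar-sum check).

1) 0.0ms=0b +225.0ms=3/5b
2) 225.0ms=3/5b +225.0ms=3/5b
3) 450.0ms=6/5b +225.0ms=3/5b
4) 675.0ms=9/5b +225.0ms=3/5b
5) 900.0ms=12/5b +225.0ms=3/5b
6) 1125.0ms=3b +1125.0ms=3b
7) 2250.0ms=6b +2250.0ms=6b
8) 4500.0ms=12b +562.5ms=3/2b
9) 5062.5ms=27/2b +281.25ms=3/4b
10) 5343.75ms=57/4b +281.25ms=3/4b
11) 5625.0ms=15b +1125.0ms=3b
12) 6750.0ms=18b +562.5ms=3/2b
13) 7312.5ms=39/2b +562.5ms=3/2b
14) 7875.0ms=21b +1125.0ms=3b
Σ=24b of 24 (160bpm 6/8) — PASS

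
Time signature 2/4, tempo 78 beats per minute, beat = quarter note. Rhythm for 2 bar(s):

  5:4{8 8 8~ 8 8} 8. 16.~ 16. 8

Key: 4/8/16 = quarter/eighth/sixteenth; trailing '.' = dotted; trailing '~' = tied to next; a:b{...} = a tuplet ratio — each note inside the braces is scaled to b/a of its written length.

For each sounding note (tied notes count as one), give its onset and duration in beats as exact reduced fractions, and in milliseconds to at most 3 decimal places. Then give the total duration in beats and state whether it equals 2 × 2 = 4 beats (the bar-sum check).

1) 0.0ms=0b +307.692ms=2/5b
2) 307.692ms=2/5b +307.692ms=2/5b
3) 615.385ms=4/5b +615.385ms=4/5b
4) 1230.769ms=8/5b +307.692ms=2/5b
5) 1538.462ms=2b +576.923ms=3/4b
6) 2115.385ms=11/4b +576.923ms=3/4b
7) 2692.308ms=7/2b +384.615ms=1/2b
Σ=4b of 4 (78bpm 2/4) — PASS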